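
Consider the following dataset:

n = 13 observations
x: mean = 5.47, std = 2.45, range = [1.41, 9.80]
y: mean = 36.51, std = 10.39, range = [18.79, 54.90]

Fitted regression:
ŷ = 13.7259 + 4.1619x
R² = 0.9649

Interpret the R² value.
The model explains 96.49% of the variance in y (R² = 0.9649), leaving 3.51% unexplained; the fit is strong.

The coefficient of determination R² is the fraction of the total variation in y that the fitted line accounts for.

Here R² = 0.9649:
- Explained: 96.49% of the variation in y
- Unexplained (residual): 100% − 96.49% = 3.51%
- Rule of thumb (below 0.3 weak; 0.3 to below 0.7 moderate; 0.7 and above strong) → strong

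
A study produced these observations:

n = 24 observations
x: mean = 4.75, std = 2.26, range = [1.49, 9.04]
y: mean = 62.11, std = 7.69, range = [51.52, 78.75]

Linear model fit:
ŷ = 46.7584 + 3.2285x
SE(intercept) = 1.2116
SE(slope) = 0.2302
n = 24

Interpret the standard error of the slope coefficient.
SE(slope) = 0.2302 measures the uncertainty in the estimated slope. The coefficient is estimated precisely (SE/|β̂₁| = 7.1%).

SE(β̂₁) = s / √Sxx, where s is the residual standard deviation and Sxx = Σ(x − x̄)². It is the yardstick for how far β̂₁ = 3.2285 could plausibly be from the true slope.

Relative precision:
- SE / |β̂₁| = 0.2302 / 3.2285 = 7.1%
- Rule of thumb (under 20%: precise; 20% to under 50%: moderately precise; 50% or more: imprecise) → precise

Link to interval estimation: a confidence interval for β₁ is β̂₁ ± t* × 0.2302, so SE sets the half-width per unit of t*.

What drives SE(β̂₁): wider spread of x values → smaller SE; more residual scatter → larger SE; larger n (here n = 24) → smaller SE.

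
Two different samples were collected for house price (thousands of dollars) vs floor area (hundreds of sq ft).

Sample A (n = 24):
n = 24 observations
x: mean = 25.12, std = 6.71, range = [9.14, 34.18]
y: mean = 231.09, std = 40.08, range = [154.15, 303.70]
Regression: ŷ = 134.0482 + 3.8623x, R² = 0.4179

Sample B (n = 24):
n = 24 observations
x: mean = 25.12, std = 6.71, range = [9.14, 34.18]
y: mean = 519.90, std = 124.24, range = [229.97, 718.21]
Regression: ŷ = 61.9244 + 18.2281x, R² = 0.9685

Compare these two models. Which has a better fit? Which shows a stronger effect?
Model B has the better fit (R² = 0.9685 vs 0.4179). Model B shows the stronger effect (|β₁| = 18.2281 vs 3.8623).

Model Comparison:

Which explains more variance? (R²)
- Model A: R² = 0.4179 → 41.79% of variance in house price explained
- Model B: R² = 0.9685 → 96.85% of variance in house price explained
- 0.9685 > 0.4179 → Model B has the better fit

Effect size (slope magnitude):
- Model A: β₁ = 3.8623 → predicted house price rises 3.8623 thousand dollars per additional hundred sq ft of floor area
- Model B: β₁ = 18.2281 → predicted house price rises 18.2281 thousand dollars per additional hundred sq ft of floor area
- |3.8623| < |18.2281| → Model B shows the stronger marginal effect

Notes:
- A better fit (higher R²) doesn't necessarily mean a more important relationship.
- R² measures how tightly points cluster around the line; β₁ measures how steep the line is — they answer different questions.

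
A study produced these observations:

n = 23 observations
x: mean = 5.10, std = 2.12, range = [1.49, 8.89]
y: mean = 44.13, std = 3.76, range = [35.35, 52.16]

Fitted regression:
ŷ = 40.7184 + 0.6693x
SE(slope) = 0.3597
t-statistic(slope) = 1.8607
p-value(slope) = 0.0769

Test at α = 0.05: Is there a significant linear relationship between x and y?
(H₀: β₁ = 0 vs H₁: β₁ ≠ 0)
Since p-value = 0.0769 ≥ α = 0.05, fail to reject H₀ — the slope is not significantly different from 0.

Hypothesis test for the slope coefficient:

H₀: β₁ = 0 (no linear relationship)
H₁: β₁ ≠ 0 (linear relationship exists)

Test statistic: t = β̂₁ / SE(β̂₁) = 0.6693 / 0.3597 = 1.8607

The p-value (0.0769) is the probability, under H₀, of a t-statistic at least as extreme as |t| = 1.8607 (two-sided, df = n − 2 = 21).

Decision rule: reject H₀ if p-value < α.
p-value = 0.0769 ≥ α = 0.05 → fail to reject H₀.

At α = 0.05 the data do not provide convincing evidence of a nonzero slope.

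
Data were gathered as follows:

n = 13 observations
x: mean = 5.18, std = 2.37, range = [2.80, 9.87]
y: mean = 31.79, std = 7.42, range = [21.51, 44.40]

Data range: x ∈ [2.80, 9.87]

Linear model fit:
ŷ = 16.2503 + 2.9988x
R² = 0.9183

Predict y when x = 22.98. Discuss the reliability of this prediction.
ŷ = 85.1627, but this is extrapolation (above the data range [2.80, 9.87]) and may be unreliable.

Prediction calculation:
ŷ = 16.2503 + 2.9988 × 22.98
ŷ = 85.1627

Reliability:
- Data range: x ∈ [2.80, 9.87]
- Prediction point: x = 22.98 is 13.11 units above the observed range → this is EXTRAPOLATION, not interpolation

Why that matters here:
- There are no observations near this x to validate the fitted line there
- The linear relationship may not hold outside the observed range

A defensible statement: 'if the linear trend continued to x = 22.98, y would be about 85.1627' — the premise is untested.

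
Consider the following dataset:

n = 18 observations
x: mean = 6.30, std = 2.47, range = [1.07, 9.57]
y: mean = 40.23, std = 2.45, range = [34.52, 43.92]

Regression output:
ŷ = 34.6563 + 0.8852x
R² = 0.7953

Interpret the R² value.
About 79.53% of the variability in y is accounted for by the regression on x (R² = 0.7953) — a strong linear fit.

R² (coefficient of determination) measures the proportion of variance in y explained by the regression model.

Here R² = 0.7953:
- Explained: 79.53% of the variation in y
- Unexplained (residual): 100% − 79.53% = 20.47%
- Rule of thumb (below 0.3 weak; 0.3 to below 0.7 moderate; 0.7 and above strong) → strong

Equivalently, for simple linear regression R² = r², so |r| = √0.7953 ≈ 0.8918.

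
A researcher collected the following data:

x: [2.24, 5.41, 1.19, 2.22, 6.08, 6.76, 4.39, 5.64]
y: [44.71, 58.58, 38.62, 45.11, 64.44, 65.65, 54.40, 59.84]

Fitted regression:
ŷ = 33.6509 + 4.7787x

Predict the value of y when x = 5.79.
ŷ = 61.3196

Plug x = 5.79 into the fitted line:

ŷ = 33.6509 + 4.7787 × 5.79
ŷ = 33.6509 + 27.6687
ŷ = 61.3196

This is the fitted mean response at that x — an individual observation would come with a wider prediction interval.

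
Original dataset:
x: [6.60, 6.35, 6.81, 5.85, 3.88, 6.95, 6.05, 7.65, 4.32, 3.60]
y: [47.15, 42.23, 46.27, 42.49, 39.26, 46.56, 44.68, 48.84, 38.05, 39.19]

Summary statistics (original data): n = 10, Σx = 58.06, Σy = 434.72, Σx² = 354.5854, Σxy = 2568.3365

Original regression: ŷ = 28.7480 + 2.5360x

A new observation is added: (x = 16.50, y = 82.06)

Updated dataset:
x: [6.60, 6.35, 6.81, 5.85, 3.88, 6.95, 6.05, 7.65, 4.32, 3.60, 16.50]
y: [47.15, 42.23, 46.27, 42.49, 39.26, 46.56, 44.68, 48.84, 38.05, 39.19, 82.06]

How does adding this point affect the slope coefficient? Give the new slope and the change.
New slope β₁ = 3.4540 versus 2.5360 before: a change of +0.9180 (+36.2%).

x = 16.50 lies well outside the original x-range [3.60, 7.65] (x̄ ≈ 5.81), so this observation has high leverage and can move the slope substantially.

Step 1: Update the sums with the new point (n goes from 10 to 11)
Σx  = 58.06 + 16.50 = 74.56
Σy  = 434.72 + 82.06 = 516.78
Σx² = 354.5854 + 16.50² = 354.5854 + 272.2500 = 626.8354
Σxy = 2568.3365 + 16.50×82.06 = 2568.3365 + 1353.9900 = 3922.3265

Step 2: Recompute the slope with b₁ = (nΣxy − ΣxΣy) / (nΣx² − (Σx)²)
Numerator   = 11×3922.3265 − 74.56×516.78 = 43145.5915 − 38531.1168 = 4614.4747
Denominator = 11×626.8354 − 74.56² = 6895.1894 − 5559.1936 = 1335.9958
b₁(new) = 4614.4747 / 1335.9958 = 3.4540

(Same formula on the original sums: (10×2568.3365 − 58.06×434.72) / (10×354.5854 − 58.06²) = 443.5218 / 174.8904 = 2.5360, matching the given fit.)

Step 3: Change in slope
Δβ₁ = 3.4540 − 2.5360 = +0.9180
Relative change = +0.9180 / 2.5360 × 100% = +36.2%
→ the slope increases when the point is added.

A high-leverage point only changes the slope if it is off the original line; here y = 82.06 is above the original trend, so the slope increases.
In practice: check such a point for data-entry or measurement error.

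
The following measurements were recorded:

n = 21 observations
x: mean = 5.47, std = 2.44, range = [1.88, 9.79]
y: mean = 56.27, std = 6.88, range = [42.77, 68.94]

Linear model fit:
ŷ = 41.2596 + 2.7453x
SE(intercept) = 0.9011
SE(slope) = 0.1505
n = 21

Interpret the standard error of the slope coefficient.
The slope 2.7453 is pinned down to within about ±0.1505 (one SE) by these data — relative uncertainty 5.5%, i.e. precise.

What SE measures:
- The standard error quantifies the sampling variability of the coefficient estimate
- It is the estimated standard deviation of β̂₁ across hypothetical repeated samples of the same size
- Smaller SE → more precise estimate

Relative precision:
- SE / |β̂₁| = 0.1505 / 2.7453 = 5.5%
- Rule of thumb (under 20%: precise; 20% to under 50%: moderately precise; 50% or more: imprecise) → precise

Link to the t-test: t = β̂₁ / SE(β̂₁) = 2.7453 / 0.1505 = 18.2412, the statistic for H₀: β₁ = 0.

What drives SE(β̂₁): wider spread of x values → smaller SE; more residual scatter → larger SE; larger n (here n = 21) → smaller SE.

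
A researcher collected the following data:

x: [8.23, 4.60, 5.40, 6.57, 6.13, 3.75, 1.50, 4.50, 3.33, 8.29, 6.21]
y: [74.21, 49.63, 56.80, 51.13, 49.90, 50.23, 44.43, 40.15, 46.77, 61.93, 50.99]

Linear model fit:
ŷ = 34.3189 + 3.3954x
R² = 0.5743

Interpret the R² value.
R² = 0.5743 means 57.43% of the variation in y is explained by the linear relationship with x. This indicates a moderate fit.

R² = 1 − SS_res/SS_tot compares the residual scatter to the total scatter of y about its mean.

Here R² = 0.5743:
- Explained: 57.43% of the variation in y
- Unexplained (residual): 100% − 57.43% = 42.57%
- Rule of thumb (below 0.3 weak; 0.3 to below 0.7 moderate; 0.7 and above strong) → moderate

Note: R² says nothing about causation, and a high R² does not by itself mean the linear form is appropriate — check the residuals.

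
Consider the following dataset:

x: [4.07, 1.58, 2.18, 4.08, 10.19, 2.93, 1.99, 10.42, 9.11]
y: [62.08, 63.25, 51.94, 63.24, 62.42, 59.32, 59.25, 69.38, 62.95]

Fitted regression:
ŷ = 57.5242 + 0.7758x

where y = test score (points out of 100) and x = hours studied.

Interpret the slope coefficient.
An increase of one hour in study time is associated with a 0.7758 points increase in predicted test score.

β₁ = 0.7758 is the change in predicted test score (points) per additional hour of study time.

Interpretation:
- Study time up by 1 hour → predicted test score increases by 0.7758 points
- The effect is assumed constant over the observed range of x (linearity)

(β₀ = 57.5242 is the fitted value at x = 0 and is not part of the slope interpretation.)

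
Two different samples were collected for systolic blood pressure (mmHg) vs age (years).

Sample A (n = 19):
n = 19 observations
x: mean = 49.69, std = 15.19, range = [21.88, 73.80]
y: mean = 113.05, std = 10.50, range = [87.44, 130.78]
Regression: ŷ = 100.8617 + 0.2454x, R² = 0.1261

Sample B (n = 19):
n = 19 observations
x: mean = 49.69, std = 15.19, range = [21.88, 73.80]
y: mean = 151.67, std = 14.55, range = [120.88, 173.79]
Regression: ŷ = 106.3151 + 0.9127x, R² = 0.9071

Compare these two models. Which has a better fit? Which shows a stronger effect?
Model B has the better fit (R² = 0.9071 vs 0.1261). Model B shows the stronger effect (|β₁| = 0.9127 vs 0.2454).

Model Comparison:

Goodness of fit (R²):
- Model A: R² = 0.1261 → 12.61% of variance in blood pressure explained
- Model B: R² = 0.9071 → 90.71% of variance in blood pressure explained
- 0.9071 > 0.1261 → Model B has the better fit

Effect size (slope magnitude):
- Model A: β₁ = 0.2454 → predicted blood pressure rises 0.2454 mmHg per additional year of age
- Model B: β₁ = 0.9127 → predicted blood pressure rises 0.9127 mmHg per additional year of age
- |0.2454| < |0.9127| → Model B shows the stronger marginal effect

Note: R² measures how tightly points cluster around the line; β₁ measures how steep the line is — they answer different questions.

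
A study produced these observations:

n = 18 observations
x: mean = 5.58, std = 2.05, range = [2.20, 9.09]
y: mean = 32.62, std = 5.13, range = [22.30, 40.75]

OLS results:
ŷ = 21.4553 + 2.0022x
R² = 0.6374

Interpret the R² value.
The model explains 63.74% of the variance in y (R² = 0.6374), leaving 36.26% unexplained; the fit is moderate.

The coefficient of determination R² is the fraction of the total variation in y that the fitted line accounts for.

Here R² = 0.6374:
- Explained: 63.74% of the variation in y
- Unexplained (residual): 100% − 63.74% = 36.26%
- Rule of thumb (below 0.3 weak; 0.3 to below 0.7 moderate; 0.7 and above strong) → moderate

Note: R² never decreases when predictors are added, so it should not be used alone to compare models of different size.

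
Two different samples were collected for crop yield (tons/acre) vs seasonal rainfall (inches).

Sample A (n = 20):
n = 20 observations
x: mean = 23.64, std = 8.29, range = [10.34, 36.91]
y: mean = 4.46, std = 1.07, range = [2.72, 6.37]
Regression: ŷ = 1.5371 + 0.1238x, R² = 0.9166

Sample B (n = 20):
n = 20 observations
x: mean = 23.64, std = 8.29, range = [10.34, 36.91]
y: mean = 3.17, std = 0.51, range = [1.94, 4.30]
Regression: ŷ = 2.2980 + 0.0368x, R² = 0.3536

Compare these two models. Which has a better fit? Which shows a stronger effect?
Model A has the better fit (R² = 0.9166 vs 0.3536). Model A shows the stronger effect (|β₁| = 0.1238 vs 0.0368).

Model Comparison:

Fit — compare R²:
- Model A: R² = 0.9166 → 91.66% of variance in crop yield explained
- Model B: R² = 0.3536 → 35.36% of variance in crop yield explained
- 0.9166 > 0.3536 → Model A has the better fit

Which has the larger per-inch effect? (|β₁|)
- Model A: β₁ = 0.1238 → predicted crop yield rises 0.1238 tons/acre per additional inch of rainfall
- Model B: β₁ = 0.0368 → predicted crop yield rises 0.0368 tons/acre per additional inch of rainfall
- |0.1238| > |0.0368| → Model A shows the stronger marginal effect

Note: R² measures how tightly points cluster around the line; β₁ measures how steep the line is — they answer different questions.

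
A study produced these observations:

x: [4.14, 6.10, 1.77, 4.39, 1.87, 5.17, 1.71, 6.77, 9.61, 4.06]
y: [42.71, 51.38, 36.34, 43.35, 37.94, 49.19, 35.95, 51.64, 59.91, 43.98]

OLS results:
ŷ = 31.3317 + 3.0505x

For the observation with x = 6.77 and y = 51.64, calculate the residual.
Residual = -0.3436

The residual is the difference between the actual value and the predicted value:

Residual = y - ŷ

Step 1: Calculate predicted value
ŷ = 31.3317 + 3.0505 × 6.77
ŷ = 51.9836

Step 2: Calculate residual
Residual = 51.64 - 51.9836
Residual = -0.3436

The residual is negative, so the observed y = 51.64 sits below the regression line (the line overestimates it by 0.3436).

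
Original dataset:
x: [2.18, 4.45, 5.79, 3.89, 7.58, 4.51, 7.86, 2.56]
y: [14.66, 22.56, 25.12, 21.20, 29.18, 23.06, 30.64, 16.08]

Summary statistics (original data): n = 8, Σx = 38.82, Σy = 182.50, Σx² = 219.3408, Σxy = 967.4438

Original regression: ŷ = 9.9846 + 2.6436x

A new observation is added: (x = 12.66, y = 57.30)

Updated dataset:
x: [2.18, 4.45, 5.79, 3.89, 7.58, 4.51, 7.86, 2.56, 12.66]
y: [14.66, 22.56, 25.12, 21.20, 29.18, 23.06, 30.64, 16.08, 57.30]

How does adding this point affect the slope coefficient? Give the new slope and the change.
New slope β₁ = 3.7722 versus 2.6436 before: a change of +1.1286 (+42.7%).

The new point has HIGH LEVERAGE: x = 12.66 is far from the original mean x̄ = 38.82/8 ≈ 4.85 (original range [2.18, 7.86]).

Step 1: Update the sums with the new point (n goes from 8 to 9)
Σx  = 38.82 + 12.66 = 51.48
Σy  = 182.50 + 57.30 = 239.80
Σx² = 219.3408 + 12.66² = 219.3408 + 160.2756 = 379.6164
Σxy = 967.4438 + 12.66×57.30 = 967.4438 + 725.4180 = 1692.8618

Step 2: Recompute the slope with b₁ = (nΣxy − ΣxΣy) / (nΣx² − (Σx)²)
Numerator   = 9×1692.8618 − 51.48×239.80 = 15235.7562 − 12344.9040 = 2890.8522
Denominator = 9×379.6164 − 51.48² = 3416.5476 − 2650.1904 = 766.3572
b₁(new) = 2890.8522 / 766.3572 = 3.7722

(Same formula on the original sums: (8×967.4438 − 38.82×182.50) / (8×219.3408 − 38.82²) = 654.9004 / 247.7340 = 2.6436, matching the given fit.)

Step 3: Change in slope
Δβ₁ = 3.7722 − 2.6436 = +1.1286
Relative change = +1.1286 / 2.6436 × 100% = +42.7%
→ the slope increases when the point is added.

A high-leverage point only changes the slope if it is off the original line; here y = 57.30 is above the original trend, so the slope increases.
In practice: examine leverage (hᵢ) and Cook's distance rather than deleting it automatically; refit with and without it and report both if conclusions differ.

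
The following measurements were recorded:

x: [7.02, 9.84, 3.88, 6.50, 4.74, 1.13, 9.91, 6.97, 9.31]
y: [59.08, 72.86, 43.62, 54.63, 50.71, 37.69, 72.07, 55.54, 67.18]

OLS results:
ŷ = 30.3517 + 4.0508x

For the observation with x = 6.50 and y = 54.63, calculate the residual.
Residual = -2.0519

The residual is the difference between the actual value and the predicted value:

Residual = y - ŷ

Step 1: Calculate predicted value
ŷ = 30.3517 + 4.0508 × 6.50
ŷ = 56.6819

Step 2: Calculate residual
Residual = 54.63 - 56.6819
Residual = -2.0519

Interpretation: the model overestimates the actual value by 2.0519 at this point (negative residual → observation lies below the fitted line).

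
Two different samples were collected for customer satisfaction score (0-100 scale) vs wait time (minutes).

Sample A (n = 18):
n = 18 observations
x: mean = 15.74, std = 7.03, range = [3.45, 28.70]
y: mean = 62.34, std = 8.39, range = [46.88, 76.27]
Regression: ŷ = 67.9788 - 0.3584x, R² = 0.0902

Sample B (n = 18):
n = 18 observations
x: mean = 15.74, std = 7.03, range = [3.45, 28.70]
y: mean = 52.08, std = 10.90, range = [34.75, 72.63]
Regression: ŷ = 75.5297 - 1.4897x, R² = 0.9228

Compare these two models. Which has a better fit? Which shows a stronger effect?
Model B has the better fit (R² = 0.9228 vs 0.0902). Model B shows the stronger effect (|β₁| = 1.4897 vs 0.3584).

Model Comparison:

Fit — compare R²:
- Model A: R² = 0.0902 → 9.02% of variance in satisfaction score explained
- Model B: R² = 0.9228 → 92.28% of variance in satisfaction score explained
- 0.9228 > 0.0902 → Model B has the better fit

Strength of effect — compare |β₁|:
- Model A: β₁ = -0.3584 → predicted satisfaction score falls 0.3584 points per additional minute of wait time
- Model B: β₁ = -1.4897 → predicted satisfaction score falls 1.4897 points per additional minute of wait time
- |-0.3584| < |-1.4897| → Model B shows the stronger marginal effect

Notes:
- R² measures how tightly points cluster around the line; β₁ measures how steep the line is — they answer different questions.
- A steeper slope doesn't make a better model if the scatter around the line is large.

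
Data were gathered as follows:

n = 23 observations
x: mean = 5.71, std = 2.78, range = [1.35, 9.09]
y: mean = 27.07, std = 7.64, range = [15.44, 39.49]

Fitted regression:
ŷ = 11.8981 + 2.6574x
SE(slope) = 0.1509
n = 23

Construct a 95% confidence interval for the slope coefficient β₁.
The 95% CI for β₁ is (2.3436, 2.9712)

Confidence interval for the slope:

The 95% CI for β₁ is: β̂₁ ± t*(α/2, n-2) × SE(β̂₁)

Step 1: Find critical t-value
- Confidence level = 0.95
- Degrees of freedom = n - 2 = 23 - 2 = 21
- t*(α/2, 21) = 2.0796

Step 2: Calculate margin of error
Margin = 2.0796 × 0.1509 = 0.3138

Step 3: Construct interval
CI = 2.6574 ± 0.3138
CI = (2.3436, 2.9712)

Interpretation: We are 95% confident that the true slope β₁ lies between 2.3436 and 2.9712.
Since 0 is outside the interval, a two-sided test at α = 0.05 would reject H₀: β₁ = 0.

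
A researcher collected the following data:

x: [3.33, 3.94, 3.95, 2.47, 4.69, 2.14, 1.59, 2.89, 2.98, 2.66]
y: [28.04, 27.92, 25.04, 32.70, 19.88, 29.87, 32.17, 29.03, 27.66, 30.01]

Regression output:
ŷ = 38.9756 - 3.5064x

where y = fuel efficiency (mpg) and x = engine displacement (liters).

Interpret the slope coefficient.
An increase of one liter in engine displacement is associated with a 3.5064 mpg decrease in predicted fuel efficiency.

β₁ = -3.5064 is the change in predicted fuel efficiency (mpg) per additional liter of engine displacement.

Interpretation:
- Engine displacement up by 1 liter → predicted fuel efficiency decreases by 3.5064 mpg
- This is a linear approximation: the same per-unit change is assumed across the whole observed x range

The intercept β₀ = 38.9756 is the predicted fuel efficiency when engine displacement = 0; since the smallest observed x is 1.59, this is an extrapolation and mainly anchors the line.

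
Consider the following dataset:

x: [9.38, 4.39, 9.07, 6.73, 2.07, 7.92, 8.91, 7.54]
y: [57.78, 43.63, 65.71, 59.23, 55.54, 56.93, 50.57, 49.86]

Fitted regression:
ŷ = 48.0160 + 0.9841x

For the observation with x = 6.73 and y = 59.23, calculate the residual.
Residual = 4.5910

The residual is the difference between the actual value and the predicted value:

Residual = y - ŷ

Step 1: Calculate predicted value
ŷ = 48.0160 + 0.9841 × 6.73
ŷ = 54.6390

Step 2: Calculate residual
Residual = 59.23 - 54.6390
Residual = 4.5910

Interpretation: the model underestimates the actual value by 4.5910 at this point (positive residual → observation lies above the fitted line).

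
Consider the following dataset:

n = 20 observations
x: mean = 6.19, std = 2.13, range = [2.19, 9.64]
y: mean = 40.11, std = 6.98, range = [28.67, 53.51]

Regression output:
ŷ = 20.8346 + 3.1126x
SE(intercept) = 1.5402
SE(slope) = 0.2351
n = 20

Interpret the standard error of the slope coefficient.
The slope 3.1126 is pinned down to within about ±0.2351 (one SE) by these data — relative uncertainty 7.6%, i.e. precise.

SE(β̂₁) = s / √Sxx, where s is the residual standard deviation and Sxx = Σ(x − x̄)². It is the yardstick for how far β̂₁ = 3.1126 could plausibly be from the true slope.

Relative precision:
- SE / |β̂₁| = 0.2351 / 3.1126 = 7.6%
- Rule of thumb (under 20%: precise; 20% to under 50%: moderately precise; 50% or more: imprecise) → precise

Link to the t-test: t = β̂₁ / SE(β̂₁) = 3.1126 / 0.2351 = 13.2395, the statistic for H₀: β₁ = 0.

What drives SE(β̂₁): larger n (here n = 20) → smaller SE; more residual scatter → larger SE; wider spread of x values → smaller SE.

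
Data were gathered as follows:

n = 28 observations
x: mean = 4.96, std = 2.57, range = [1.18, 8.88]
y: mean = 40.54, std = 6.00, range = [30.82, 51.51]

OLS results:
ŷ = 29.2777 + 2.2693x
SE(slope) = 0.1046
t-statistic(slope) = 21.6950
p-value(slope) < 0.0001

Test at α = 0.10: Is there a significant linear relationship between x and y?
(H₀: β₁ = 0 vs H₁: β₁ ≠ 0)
Reject H₀: p-value < 0.0001 < α = 0.10. The linear relationship is significant at the 10% level.

Hypothesis test for the slope coefficient:

H₀: β₁ = 0 (no linear relationship)
H₁: β₁ ≠ 0 (linear relationship exists)

Test statistic: t = β̂₁ / SE(β̂₁) = 2.2693 / 0.1046 = 21.6950

The p-value (<0.0001) is the probability, under H₀, of a t-statistic at least as extreme as |t| = 21.6950 (two-sided, df = n − 2 = 26).

Decision rule: reject H₀ if p-value < α.
p-value < 0.0001 < α = 0.10 → reject H₀.

Conclusion: the linear association between x and y is significant at the 10% level.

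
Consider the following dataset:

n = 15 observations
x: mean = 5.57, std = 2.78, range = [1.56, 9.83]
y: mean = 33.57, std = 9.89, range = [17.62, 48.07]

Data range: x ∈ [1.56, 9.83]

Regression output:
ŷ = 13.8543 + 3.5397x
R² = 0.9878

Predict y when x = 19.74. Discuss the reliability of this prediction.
ŷ = 83.7280 (extrapolation — x = 19.74 lies outside [1.56, 9.83], so reliability is low).

Prediction calculation:
ŷ = 13.8543 + 3.5397 × 19.74
ŷ = 83.7280

Reliability:
- Data range: x ∈ [1.56, 9.83]
- Prediction point: x = 19.74 is 9.91 units above the observed range → this is EXTRAPOLATION, not interpolation

Why that matters here:
- R² describes fit only over the sampled x values; it says nothing about behaviour beyond them
- The standard error of prediction grows with (x − x̄)², and x = 19.74 is far from x̄ = 5.57

The R² = 0.9878 only validates the fit within [1.56, 9.83]; treat ŷ = 83.7280 with caution.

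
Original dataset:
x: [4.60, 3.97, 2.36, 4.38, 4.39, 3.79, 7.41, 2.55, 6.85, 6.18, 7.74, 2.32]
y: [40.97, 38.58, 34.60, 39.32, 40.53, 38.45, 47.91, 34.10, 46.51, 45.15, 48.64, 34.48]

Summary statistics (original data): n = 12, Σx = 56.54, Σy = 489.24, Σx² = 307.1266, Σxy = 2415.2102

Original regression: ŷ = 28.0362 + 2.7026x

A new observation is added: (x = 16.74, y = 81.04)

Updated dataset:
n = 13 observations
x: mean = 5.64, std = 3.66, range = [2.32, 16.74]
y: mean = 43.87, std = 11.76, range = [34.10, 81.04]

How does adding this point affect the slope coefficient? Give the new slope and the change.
The slope changes from 2.7026 to 3.1971 (change of +0.4945, or +18.3%).

x = 16.74 lies well outside the original x-range [2.32, 7.74] (x̄ ≈ 4.71), so this observation has high leverage and can move the slope substantially.

Step 1: Update the sums with the new point (n goes from 12 to 13)
Σx  = 56.54 + 16.74 = 73.28
Σy  = 489.24 + 81.04 = 570.28
Σx² = 307.1266 + 16.74² = 307.1266 + 280.2276 = 587.3542
Σxy = 2415.2102 + 16.74×81.04 = 2415.2102 + 1356.6096 = 3771.8198

Step 2: Recompute the slope with b₁ = (nΣxy − ΣxΣy) / (nΣx² − (Σx)²)
Numerator   = 13×3771.8198 − 73.28×570.28 = 49033.6574 − 41790.1184 = 7243.5390
Denominator = 13×587.3542 − 73.28² = 7635.6046 − 5369.9584 = 2265.6462
b₁(new) = 7243.5390 / 2265.6462 = 3.1971

(Same formula on the original sums: (12×2415.2102 − 56.54×489.24) / (12×307.1266 − 56.54²) = 1320.8928 / 488.7476 = 2.7026, matching the given fit.)

Step 3: Change in slope
Δβ₁ = 3.1971 − 2.7026 = +0.4945
Relative change = +0.4945 / 2.7026 × 100% = +18.3%
→ the slope increases when the point is added.

Because the point sits above the extension of the original line at a high-leverage x, it tilts the fit up.
In practice: check such a point for data-entry or measurement error; investigate whether it comes from the same population as the rest of the sample.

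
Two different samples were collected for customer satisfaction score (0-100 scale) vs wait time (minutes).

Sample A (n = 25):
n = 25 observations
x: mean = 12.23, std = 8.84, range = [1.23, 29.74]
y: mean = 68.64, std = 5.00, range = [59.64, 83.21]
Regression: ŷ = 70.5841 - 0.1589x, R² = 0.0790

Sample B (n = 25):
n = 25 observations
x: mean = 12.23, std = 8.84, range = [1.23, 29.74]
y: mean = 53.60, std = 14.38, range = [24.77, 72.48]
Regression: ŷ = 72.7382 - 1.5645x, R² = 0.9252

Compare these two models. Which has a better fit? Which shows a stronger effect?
Model B has the better fit (R² = 0.9252 vs 0.0790). Model B shows the stronger effect (|β₁| = 1.5645 vs 0.1589).

Model Comparison:

Goodness of fit (R²):
- Model A: R² = 0.0790 → 7.90% of variance in satisfaction score explained
- Model B: R² = 0.9252 → 92.52% of variance in satisfaction score explained
- 0.9252 > 0.0790 → Model B has the better fit

Effect size (slope magnitude):
- Model A: β₁ = -0.1589 → predicted satisfaction score falls 0.1589 points per additional minute of wait time
- Model B: β₁ = -1.5645 → predicted satisfaction score falls 1.5645 points per additional minute of wait time
- |-0.1589| < |-1.5645| → Model B shows the stronger marginal effect

Note: The two samples could reflect different populations, time periods, or measurement quality.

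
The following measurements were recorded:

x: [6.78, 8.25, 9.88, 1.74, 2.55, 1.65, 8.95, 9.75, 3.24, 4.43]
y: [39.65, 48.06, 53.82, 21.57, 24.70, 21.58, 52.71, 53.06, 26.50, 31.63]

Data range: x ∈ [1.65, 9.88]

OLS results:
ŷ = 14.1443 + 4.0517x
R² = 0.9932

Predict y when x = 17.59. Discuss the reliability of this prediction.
The equation gives ŷ = 85.4137; however x = 17.59 is 7.71 units above the observed range, so this extrapolated value should not be trusted.

Prediction calculation:
ŷ = 14.1443 + 4.0517 × 17.59
ŷ = 85.4137

Reliability:
- Data range: x ∈ [1.65, 9.88]
- Prediction point: x = 17.59 is 7.71 units above the observed range → this is EXTRAPOLATION, not interpolation

Why that matters here:
- The standard error of prediction grows with (x − x̄)², and x = 17.59 is far from x̄ = 5.72
- R² describes fit only over the sampled x values; it says nothing about behaviour beyond them
- There are no observations near this x to validate the fitted line there

Report the number if required, but flag clearly that it is an extrapolation.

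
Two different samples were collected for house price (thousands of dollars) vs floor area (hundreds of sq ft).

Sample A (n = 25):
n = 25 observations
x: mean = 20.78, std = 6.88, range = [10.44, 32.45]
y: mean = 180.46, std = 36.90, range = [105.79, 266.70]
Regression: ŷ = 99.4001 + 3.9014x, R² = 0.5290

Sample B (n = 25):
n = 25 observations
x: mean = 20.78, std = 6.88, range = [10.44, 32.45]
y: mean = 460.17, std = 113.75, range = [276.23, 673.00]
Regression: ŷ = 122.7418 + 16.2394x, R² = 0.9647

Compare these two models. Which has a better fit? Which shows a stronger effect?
Model B has the better fit (R² = 0.9647 vs 0.5290). Model B shows the stronger effect (|β₁| = 16.2394 vs 3.9014).

Model Comparison:

Which explains more variance? (R²)
- Model A: R² = 0.5290 → 52.90% of variance in house price explained
- Model B: R² = 0.9647 → 96.47% of variance in house price explained
- 0.9647 > 0.5290 → Model B has the better fit

Which has the larger per-hundred sq ft effect? (|β₁|)
- Model A: β₁ = 3.9014 → predicted house price rises 3.9014 thousand dollars per additional hundred sq ft of floor area
- Model B: β₁ = 16.2394 → predicted house price rises 16.2394 thousand dollars per additional hundred sq ft of floor area
- |3.9014| < |16.2394| → Model B shows the stronger marginal effect

Notes:
- R² measures how tightly points cluster around the line; β₁ measures how steep the line is — they answer different questions.
- A better fit (higher R²) doesn't necessarily mean a more important relationship.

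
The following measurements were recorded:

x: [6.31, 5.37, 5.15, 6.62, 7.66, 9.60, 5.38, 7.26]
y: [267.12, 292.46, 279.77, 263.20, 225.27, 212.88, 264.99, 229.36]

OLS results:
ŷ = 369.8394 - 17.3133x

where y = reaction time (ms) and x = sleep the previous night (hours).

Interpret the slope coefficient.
An increase of one hour in sleep is associated with a 17.3133 ms decrease in predicted reaction time.

The slope coefficient β₁ = -17.3133 represents the marginal effect of sleep on reaction time.

Interpretation:
- Sleep up by 1 hour → predicted reaction time decreases by 17.3133 ms
- This is a linear approximation: the same per-unit change is assumed across the whole observed x range

(β₀ = 369.8394 is the fitted value at x = 0 and is not part of the slope interpretation.)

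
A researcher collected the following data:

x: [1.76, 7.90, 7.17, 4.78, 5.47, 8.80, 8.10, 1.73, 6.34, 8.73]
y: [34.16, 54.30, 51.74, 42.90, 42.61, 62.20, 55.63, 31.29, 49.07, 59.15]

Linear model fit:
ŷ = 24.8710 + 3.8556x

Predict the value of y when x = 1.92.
ŷ = 32.2738

Plug x = 1.92 into the fitted line:

ŷ = 24.8710 + 3.8556 × 1.92
ŷ = 24.8710 + 7.4028
ŷ = 32.2738

This is a point prediction; actual observations scatter around it by roughly the residual standard deviation.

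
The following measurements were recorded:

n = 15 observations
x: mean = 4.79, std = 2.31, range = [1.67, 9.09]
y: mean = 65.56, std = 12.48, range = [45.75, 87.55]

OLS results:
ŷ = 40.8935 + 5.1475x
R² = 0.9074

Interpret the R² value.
R² = 0.9074 means 90.74% of the variation in y is explained by the linear relationship with x. This indicates a strong fit.

The coefficient of determination R² is the fraction of the total variation in y that the fitted line accounts for.

Here R² = 0.9074:
- Explained: 90.74% of the variation in y
- Unexplained (residual): 100% − 90.74% = 9.26%
- Rule of thumb (below 0.3 weak; 0.3 to below 0.7 moderate; 0.7 and above strong) → strong

Calculation: R² = 1 − (SS_res / SS_tot), where SS_res is the sum of squared residuals and SS_tot the total sum of squares.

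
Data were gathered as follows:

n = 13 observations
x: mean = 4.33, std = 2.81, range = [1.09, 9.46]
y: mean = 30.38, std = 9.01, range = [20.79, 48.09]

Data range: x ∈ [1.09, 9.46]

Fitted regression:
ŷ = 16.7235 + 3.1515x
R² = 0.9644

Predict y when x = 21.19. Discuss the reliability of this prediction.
The equation gives ŷ = 83.5038; however x = 21.19 is 11.73 units above the observed range, so this extrapolated value should not be trusted.

Prediction calculation:
ŷ = 16.7235 + 3.1515 × 21.19
ŷ = 83.5038

Reliability:
- Data range: x ∈ [1.09, 9.46]
- Prediction point: x = 21.19 is 11.73 units above the observed range → this is EXTRAPOLATION, not interpolation

Why that matters here:
- Real relationships often flatten, saturate, or turn nonlinear at extremes
- The standard error of prediction grows with (x − x̄)², and x = 21.19 is far from x̄ = 4.33

Report the number if required, but flag clearly that it is an extrapolation.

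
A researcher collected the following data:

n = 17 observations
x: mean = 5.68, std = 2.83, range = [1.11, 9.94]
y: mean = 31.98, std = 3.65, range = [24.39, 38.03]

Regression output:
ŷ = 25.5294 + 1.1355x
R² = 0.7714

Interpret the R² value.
R² = 0.7714 means 77.14% of the variation in y is explained by the linear relationship with x. This indicates a strong fit.

R² = 1 − SS_res/SS_tot compares the residual scatter to the total scatter of y about its mean.

Here R² = 0.7714:
- Explained: 77.14% of the variation in y
- Unexplained (residual): 100% − 77.14% = 22.86%
- Rule of thumb (below 0.3 weak; 0.3 to below 0.7 moderate; 0.7 and above strong) → strong

Note: R² says nothing about causation, and a high R² does not by itself mean the linear form is appropriate — check the residuals.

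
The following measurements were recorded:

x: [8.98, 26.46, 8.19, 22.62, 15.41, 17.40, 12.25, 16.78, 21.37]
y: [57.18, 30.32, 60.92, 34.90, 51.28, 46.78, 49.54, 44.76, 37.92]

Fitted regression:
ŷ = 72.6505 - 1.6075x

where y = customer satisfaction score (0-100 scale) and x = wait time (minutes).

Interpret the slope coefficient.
An increase of one minute in wait time is associated with a 1.6075 points decrease in predicted satisfaction score.

The slope β₁ = -1.6075 gives the rate at which the fitted satisfaction score changes with wait time.

Interpretation:
- Wait time up by 1 minute → predicted satisfaction score decreases by 1.6075 points
- The effect is assumed constant over the observed range of x (linearity)
- The slope describes association in these data, not necessarily a causal effect

The intercept β₀ = 72.6505 is the predicted satisfaction score when wait time = 0; since the smallest observed x is 8.19, this is an extrapolation and mainly anchors the line.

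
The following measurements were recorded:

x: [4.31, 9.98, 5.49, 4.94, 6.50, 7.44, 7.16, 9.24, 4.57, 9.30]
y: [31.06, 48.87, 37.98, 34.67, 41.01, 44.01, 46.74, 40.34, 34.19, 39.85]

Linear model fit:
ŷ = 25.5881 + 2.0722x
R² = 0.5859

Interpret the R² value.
About 58.59% of the variability in y is accounted for by the regression on x (R² = 0.5859) — a moderate linear fit.

R² = 1 − SS_res/SS_tot compares the residual scatter to the total scatter of y about its mean.

Here R² = 0.5859:
- Explained: 58.59% of the variation in y
- Unexplained (residual): 100% − 58.59% = 41.41%
- Rule of thumb (below 0.3 weak; 0.3 to below 0.7 moderate; 0.7 and above strong) → moderate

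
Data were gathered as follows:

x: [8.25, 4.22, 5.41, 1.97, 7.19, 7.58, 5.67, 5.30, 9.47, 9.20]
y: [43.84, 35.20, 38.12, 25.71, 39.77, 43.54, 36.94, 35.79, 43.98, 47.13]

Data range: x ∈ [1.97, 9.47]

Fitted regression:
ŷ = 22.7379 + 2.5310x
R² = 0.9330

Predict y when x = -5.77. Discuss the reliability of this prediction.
The equation gives ŷ = 8.1340; however x = -5.77 is 7.74 units below the observed range, so this extrapolated value should not be trusted.

Prediction calculation:
ŷ = 22.7379 + 2.5310 × (-5.77)
ŷ = 8.1340

Reliability:
- Data range: x ∈ [1.97, 9.47]
- Prediction point: x = -5.77 is 7.74 units below the observed range → this is EXTRAPOLATION, not interpolation

Why that matters here:
- The linear relationship may not hold outside the observed range
- The standard error of prediction grows with (x − x̄)², and x = -5.77 is far from x̄ = 6.43

The R² = 0.9330 only validates the fit within [1.97, 9.47]; treat ŷ = 8.1340 with caution.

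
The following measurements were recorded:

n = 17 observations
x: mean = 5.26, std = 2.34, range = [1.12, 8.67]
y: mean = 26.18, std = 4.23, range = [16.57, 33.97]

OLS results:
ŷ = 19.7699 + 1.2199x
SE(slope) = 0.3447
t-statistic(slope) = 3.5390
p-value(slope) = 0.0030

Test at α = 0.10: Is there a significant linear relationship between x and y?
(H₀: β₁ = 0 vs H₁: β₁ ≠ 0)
Reject H₀: p-value = 0.0030 < α = 0.10. The linear relationship is significant at the 10% level.

Hypothesis test for the slope coefficient:

H₀: β₁ = 0 (no linear relationship)
H₁: β₁ ≠ 0 (linear relationship exists)

Test statistic: t = β̂₁ / SE(β̂₁) = 1.2199 / 0.3447 = 3.5390

With df = 15, the two-sided p-value for |t| = 3.5390 is 0.0030.

Decision rule: reject H₀ if p-value < α.
p-value = 0.0030 < α = 0.10 → reject H₀.

There is sufficient evidence at the 10% significance level to conclude that a linear relationship exists between x and y.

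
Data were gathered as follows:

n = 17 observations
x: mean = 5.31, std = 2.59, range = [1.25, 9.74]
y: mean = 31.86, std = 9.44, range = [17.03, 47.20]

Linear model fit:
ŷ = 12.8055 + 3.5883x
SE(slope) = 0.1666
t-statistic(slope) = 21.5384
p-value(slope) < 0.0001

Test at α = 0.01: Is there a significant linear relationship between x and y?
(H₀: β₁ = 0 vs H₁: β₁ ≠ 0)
Reject H₀: p-value < 0.0001 < α = 0.01. The linear relationship is significant at the 1% level.

Hypothesis test for the slope coefficient:

H₀: β₁ = 0 (no linear relationship)
H₁: β₁ ≠ 0 (linear relationship exists)

Test statistic: t = β̂₁ / SE(β̂₁) = 3.5883 / 0.1666 = 21.5384

With df = 15, the two-sided p-value for |t| = 21.5384 is <0.0001.

Decision rule: reject H₀ if p-value < α.
p-value < 0.0001 < α = 0.01 → reject H₀.

There is sufficient evidence at the 1% significance level to conclude that a linear relationship exists between x and y.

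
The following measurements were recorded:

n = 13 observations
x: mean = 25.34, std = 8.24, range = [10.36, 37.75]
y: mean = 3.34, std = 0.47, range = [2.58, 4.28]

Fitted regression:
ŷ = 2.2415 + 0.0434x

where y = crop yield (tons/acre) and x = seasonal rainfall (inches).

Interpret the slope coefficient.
An increase of one inch in rainfall is associated with a 0.0434 tons/acre increase in predicted crop yield.

β₁ = 0.0434 is the change in predicted crop yield (tons/acre) per additional inch of rainfall.

Interpretation:
- Rainfall up by 1 inch → predicted crop yield increases by 0.0434 tons/acre
- The effect is assumed constant over the observed range of x (linearity)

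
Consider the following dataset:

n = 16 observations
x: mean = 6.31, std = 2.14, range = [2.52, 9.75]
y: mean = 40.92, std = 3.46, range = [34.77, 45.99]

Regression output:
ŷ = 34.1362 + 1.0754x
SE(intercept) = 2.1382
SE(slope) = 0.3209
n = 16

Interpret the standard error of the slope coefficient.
SE(slope) = 0.3209 measures the uncertainty in the estimated slope. The coefficient is estimated with moderate precision (SE/|β̂₁| = 29.8%).

What SE measures:
- The standard error quantifies the sampling variability of the coefficient estimate
- It is the estimated standard deviation of β̂₁ across hypothetical repeated samples of the same size
- Smaller SE → more precise estimate

Relative precision:
- SE / |β̂₁| = 0.3209 / 1.0754 = 29.8%
- Rule of thumb (under 20%: precise; 20% to under 50%: moderately precise; 50% or more: imprecise) → moderately precise

Link to interval estimation: a confidence interval for β₁ is β̂₁ ± t* × 0.3209, so SE sets the half-width per unit of t*.

What drives SE(β̂₁): larger n (here n = 16) → smaller SE; more residual scatter → larger SE; wider spread of x values → smaller SE.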